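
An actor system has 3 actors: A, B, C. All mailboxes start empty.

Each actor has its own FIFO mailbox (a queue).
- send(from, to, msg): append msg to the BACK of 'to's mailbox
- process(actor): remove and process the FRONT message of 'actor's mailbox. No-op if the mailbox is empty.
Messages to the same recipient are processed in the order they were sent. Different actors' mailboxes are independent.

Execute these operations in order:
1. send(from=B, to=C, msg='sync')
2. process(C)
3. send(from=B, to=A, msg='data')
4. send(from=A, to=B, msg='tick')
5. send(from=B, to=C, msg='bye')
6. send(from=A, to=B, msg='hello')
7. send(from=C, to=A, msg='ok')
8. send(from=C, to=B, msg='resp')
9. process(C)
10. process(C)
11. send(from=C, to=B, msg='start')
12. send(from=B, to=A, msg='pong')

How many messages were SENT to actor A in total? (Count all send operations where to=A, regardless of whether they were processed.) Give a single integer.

Answer: 3

Derivation:
After 1 (send(from=B, to=C, msg='sync')): A:[] B:[] C:[sync]
After 2 (process(C)): A:[] B:[] C:[]
After 3 (send(from=B, to=A, msg='data')): A:[data] B:[] C:[]
After 4 (send(from=A, to=B, msg='tick')): A:[data] B:[tick] C:[]
After 5 (send(from=B, to=C, msg='bye')): A:[data] B:[tick] C:[bye]
After 6 (send(from=A, to=B, msg='hello')): A:[data] B:[tick,hello] C:[bye]
After 7 (send(from=C, to=A, msg='ok')): A:[data,ok] B:[tick,hello] C:[bye]
After 8 (send(from=C, to=B, msg='resp')): A:[data,ok] B:[tick,hello,resp] C:[bye]
After 9 (process(C)): A:[data,ok] B:[tick,hello,resp] C:[]
After 10 (process(C)): A:[data,ok] B:[tick,hello,resp] C:[]
After 11 (send(from=C, to=B, msg='start')): A:[data,ok] B:[tick,hello,resp,start] C:[]
After 12 (send(from=B, to=A, msg='pong')): A:[data,ok,pong] B:[tick,hello,resp,start] C:[]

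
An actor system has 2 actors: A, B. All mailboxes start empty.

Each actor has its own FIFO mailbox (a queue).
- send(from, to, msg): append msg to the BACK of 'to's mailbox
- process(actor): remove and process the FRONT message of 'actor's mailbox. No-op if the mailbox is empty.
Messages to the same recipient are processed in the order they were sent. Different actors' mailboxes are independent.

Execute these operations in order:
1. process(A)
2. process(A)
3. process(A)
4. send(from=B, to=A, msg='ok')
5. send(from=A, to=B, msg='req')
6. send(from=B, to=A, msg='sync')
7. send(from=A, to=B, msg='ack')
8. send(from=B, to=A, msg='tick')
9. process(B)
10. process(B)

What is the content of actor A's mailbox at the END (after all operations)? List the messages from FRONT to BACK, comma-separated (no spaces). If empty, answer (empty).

Answer: ok,sync,tick

Derivation:
After 1 (process(A)): A:[] B:[]
After 2 (process(A)): A:[] B:[]
After 3 (process(A)): A:[] B:[]
After 4 (send(from=B, to=A, msg='ok')): A:[ok] B:[]
After 5 (send(from=A, to=B, msg='req')): A:[ok] B:[req]
After 6 (send(from=B, to=A, msg='sync')): A:[ok,sync] B:[req]
After 7 (send(from=A, to=B, msg='ack')): A:[ok,sync] B:[req,ack]
After 8 (send(from=B, to=A, msg='tick')): A:[ok,sync,tick] B:[req,ack]
After 9 (process(B)): A:[ok,sync,tick] B:[ack]
After 10 (process(B)): A:[ok,sync,tick] B:[]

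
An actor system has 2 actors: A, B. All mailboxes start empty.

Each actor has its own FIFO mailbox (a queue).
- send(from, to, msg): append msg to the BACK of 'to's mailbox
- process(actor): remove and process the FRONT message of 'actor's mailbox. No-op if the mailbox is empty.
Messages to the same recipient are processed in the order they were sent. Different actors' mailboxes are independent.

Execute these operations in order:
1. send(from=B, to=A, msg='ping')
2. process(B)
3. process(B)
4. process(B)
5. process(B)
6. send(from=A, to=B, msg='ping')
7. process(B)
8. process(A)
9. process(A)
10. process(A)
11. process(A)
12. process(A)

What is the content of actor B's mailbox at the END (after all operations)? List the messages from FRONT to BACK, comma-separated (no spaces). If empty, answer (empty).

Answer: (empty)

Derivation:
After 1 (send(from=B, to=A, msg='ping')): A:[ping] B:[]
After 2 (process(B)): A:[ping] B:[]
After 3 (process(B)): A:[ping] B:[]
After 4 (process(B)): A:[ping] B:[]
After 5 (process(B)): A:[ping] B:[]
After 6 (send(from=A, to=B, msg='ping')): A:[ping] B:[ping]
After 7 (process(B)): A:[ping] B:[]
After 8 (process(A)): A:[] B:[]
After 9 (process(A)): A:[] B:[]
After 10 (process(A)): A:[] B:[]
After 11 (process(A)): A:[] B:[]
After 12 (process(A)): A:[] B:[]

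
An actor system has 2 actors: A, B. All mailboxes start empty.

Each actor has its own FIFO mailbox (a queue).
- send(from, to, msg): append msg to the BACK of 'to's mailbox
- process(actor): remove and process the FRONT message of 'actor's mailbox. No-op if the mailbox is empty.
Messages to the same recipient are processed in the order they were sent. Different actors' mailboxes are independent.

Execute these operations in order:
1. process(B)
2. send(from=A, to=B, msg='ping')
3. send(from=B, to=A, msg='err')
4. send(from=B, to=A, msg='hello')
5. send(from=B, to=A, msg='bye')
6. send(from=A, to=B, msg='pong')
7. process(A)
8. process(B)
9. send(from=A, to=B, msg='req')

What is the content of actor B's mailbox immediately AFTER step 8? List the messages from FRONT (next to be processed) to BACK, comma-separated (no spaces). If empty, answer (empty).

After 1 (process(B)): A:[] B:[]
After 2 (send(from=A, to=B, msg='ping')): A:[] B:[ping]
After 3 (send(from=B, to=A, msg='err')): A:[err] B:[ping]
After 4 (send(from=B, to=A, msg='hello')): A:[err,hello] B:[ping]
After 5 (send(from=B, to=A, msg='bye')): A:[err,hello,bye] B:[ping]
After 6 (send(from=A, to=B, msg='pong')): A:[err,hello,bye] B:[ping,pong]
After 7 (process(A)): A:[hello,bye] B:[ping,pong]
After 8 (process(B)): A:[hello,bye] B:[pong]

pong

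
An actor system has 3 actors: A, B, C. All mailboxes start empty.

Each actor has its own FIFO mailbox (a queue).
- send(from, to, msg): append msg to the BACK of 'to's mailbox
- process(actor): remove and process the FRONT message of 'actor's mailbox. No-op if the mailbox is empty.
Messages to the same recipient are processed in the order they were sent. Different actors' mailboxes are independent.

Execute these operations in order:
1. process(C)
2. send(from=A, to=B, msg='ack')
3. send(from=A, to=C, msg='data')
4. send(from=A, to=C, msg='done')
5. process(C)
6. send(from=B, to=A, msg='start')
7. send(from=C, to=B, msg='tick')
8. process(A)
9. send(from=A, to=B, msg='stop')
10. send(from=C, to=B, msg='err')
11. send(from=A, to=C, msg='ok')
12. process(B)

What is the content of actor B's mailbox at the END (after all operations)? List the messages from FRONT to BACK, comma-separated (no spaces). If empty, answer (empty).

Answer: tick,stop,err

Derivation:
After 1 (process(C)): A:[] B:[] C:[]
After 2 (send(from=A, to=B, msg='ack')): A:[] B:[ack] C:[]
After 3 (send(from=A, to=C, msg='data')): A:[] B:[ack] C:[data]
After 4 (send(from=A, to=C, msg='done')): A:[] B:[ack] C:[data,done]
After 5 (process(C)): A:[] B:[ack] C:[done]
After 6 (send(from=B, to=A, msg='start')): A:[start] B:[ack] C:[done]
After 7 (send(from=C, to=B, msg='tick')): A:[start] B:[ack,tick] C:[done]
After 8 (process(A)): A:[] B:[ack,tick] C:[done]
After 9 (send(from=A, to=B, msg='stop')): A:[] B:[ack,tick,stop] C:[done]
After 10 (send(from=C, to=B, msg='err')): A:[] B:[ack,tick,stop,err] C:[done]
After 11 (send(from=A, to=C, msg='ok')): A:[] B:[ack,tick,stop,err] C:[done,ok]
After 12 (process(B)): A:[] B:[tick,stop,err] C:[done,ok]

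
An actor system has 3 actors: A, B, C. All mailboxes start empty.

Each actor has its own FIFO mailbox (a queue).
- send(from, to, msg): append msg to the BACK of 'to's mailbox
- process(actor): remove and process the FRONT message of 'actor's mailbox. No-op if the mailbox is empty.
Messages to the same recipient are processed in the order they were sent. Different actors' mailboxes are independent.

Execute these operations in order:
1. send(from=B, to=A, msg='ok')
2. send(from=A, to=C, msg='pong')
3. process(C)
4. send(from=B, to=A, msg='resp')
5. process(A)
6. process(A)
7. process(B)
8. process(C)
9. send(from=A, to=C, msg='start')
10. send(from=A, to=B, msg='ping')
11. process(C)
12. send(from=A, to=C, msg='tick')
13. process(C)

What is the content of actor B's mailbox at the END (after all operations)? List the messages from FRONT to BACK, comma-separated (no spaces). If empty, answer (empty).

After 1 (send(from=B, to=A, msg='ok')): A:[ok] B:[] C:[]
After 2 (send(from=A, to=C, msg='pong')): A:[ok] B:[] C:[pong]
After 3 (process(C)): A:[ok] B:[] C:[]
After 4 (send(from=B, to=A, msg='resp')): A:[ok,resp] B:[] C:[]
After 5 (process(A)): A:[resp] B:[] C:[]
After 6 (process(A)): A:[] B:[] C:[]
After 7 (process(B)): A:[] B:[] C:[]
After 8 (process(C)): A:[] B:[] C:[]
After 9 (send(from=A, to=C, msg='start')): A:[] B:[] C:[start]
After 10 (send(from=A, to=B, msg='ping')): A:[] B:[ping] C:[start]
After 11 (process(C)): A:[] B:[ping] C:[]
After 12 (send(from=A, to=C, msg='tick')): A:[] B:[ping] C:[tick]
After 13 (process(C)): A:[] B:[ping] C:[]

Answer: ping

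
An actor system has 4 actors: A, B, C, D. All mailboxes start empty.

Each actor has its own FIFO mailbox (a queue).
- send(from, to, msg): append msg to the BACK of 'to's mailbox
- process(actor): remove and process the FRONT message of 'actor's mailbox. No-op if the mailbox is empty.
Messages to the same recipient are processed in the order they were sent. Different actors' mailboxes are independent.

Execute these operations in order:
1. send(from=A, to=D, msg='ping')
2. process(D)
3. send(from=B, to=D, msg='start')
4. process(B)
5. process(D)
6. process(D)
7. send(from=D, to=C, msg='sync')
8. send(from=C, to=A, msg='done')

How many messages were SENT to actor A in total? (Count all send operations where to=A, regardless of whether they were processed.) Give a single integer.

Answer: 1

Derivation:
After 1 (send(from=A, to=D, msg='ping')): A:[] B:[] C:[] D:[ping]
After 2 (process(D)): A:[] B:[] C:[] D:[]
After 3 (send(from=B, to=D, msg='start')): A:[] B:[] C:[] D:[start]
After 4 (process(B)): A:[] B:[] C:[] D:[start]
After 5 (process(D)): A:[] B:[] C:[] D:[]
After 6 (process(D)): A:[] B:[] C:[] D:[]
After 7 (send(from=D, to=C, msg='sync')): A:[] B:[] C:[sync] D:[]
After 8 (send(from=C, to=A, msg='done')): A:[done] B:[] C:[sync] D:[]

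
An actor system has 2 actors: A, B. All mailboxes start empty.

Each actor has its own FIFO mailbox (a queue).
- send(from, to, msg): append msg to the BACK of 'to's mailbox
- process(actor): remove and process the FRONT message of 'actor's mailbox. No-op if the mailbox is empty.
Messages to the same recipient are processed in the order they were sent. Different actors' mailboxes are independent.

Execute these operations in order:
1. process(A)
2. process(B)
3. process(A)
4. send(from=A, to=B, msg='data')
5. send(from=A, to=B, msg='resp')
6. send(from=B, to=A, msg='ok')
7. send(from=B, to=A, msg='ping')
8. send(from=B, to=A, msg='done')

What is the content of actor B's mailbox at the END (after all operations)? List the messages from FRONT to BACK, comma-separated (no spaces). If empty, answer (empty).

After 1 (process(A)): A:[] B:[]
After 2 (process(B)): A:[] B:[]
After 3 (process(A)): A:[] B:[]
After 4 (send(from=A, to=B, msg='data')): A:[] B:[data]
After 5 (send(from=A, to=B, msg='resp')): A:[] B:[data,resp]
After 6 (send(from=B, to=A, msg='ok')): A:[ok] B:[data,resp]
After 7 (send(from=B, to=A, msg='ping')): A:[ok,ping] B:[data,resp]
After 8 (send(from=B, to=A, msg='done')): A:[ok,ping,done] B:[data,resp]

Answer: data,resp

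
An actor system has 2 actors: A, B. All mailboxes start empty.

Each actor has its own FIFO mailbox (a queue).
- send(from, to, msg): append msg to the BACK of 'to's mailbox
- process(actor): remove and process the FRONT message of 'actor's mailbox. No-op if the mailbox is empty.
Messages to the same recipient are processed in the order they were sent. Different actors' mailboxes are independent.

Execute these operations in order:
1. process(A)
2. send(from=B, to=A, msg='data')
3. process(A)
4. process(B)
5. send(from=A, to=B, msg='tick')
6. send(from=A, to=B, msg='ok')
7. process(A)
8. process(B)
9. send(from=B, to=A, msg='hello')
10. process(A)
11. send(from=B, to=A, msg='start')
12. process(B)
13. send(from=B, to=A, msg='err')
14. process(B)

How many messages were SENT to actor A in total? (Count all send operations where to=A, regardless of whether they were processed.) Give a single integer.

After 1 (process(A)): A:[] B:[]
After 2 (send(from=B, to=A, msg='data')): A:[data] B:[]
After 3 (process(A)): A:[] B:[]
After 4 (process(B)): A:[] B:[]
After 5 (send(from=A, to=B, msg='tick')): A:[] B:[tick]
After 6 (send(from=A, to=B, msg='ok')): A:[] B:[tick,ok]
After 7 (process(A)): A:[] B:[tick,ok]
After 8 (process(B)): A:[] B:[ok]
After 9 (send(from=B, to=A, msg='hello')): A:[hello] B:[ok]
After 10 (process(A)): A:[] B:[ok]
After 11 (send(from=B, to=A, msg='start')): A:[start] B:[ok]
After 12 (process(B)): A:[start] B:[]
After 13 (send(from=B, to=A, msg='err')): A:[start,err] B:[]
After 14 (process(B)): A:[start,err] B:[]

Answer: 4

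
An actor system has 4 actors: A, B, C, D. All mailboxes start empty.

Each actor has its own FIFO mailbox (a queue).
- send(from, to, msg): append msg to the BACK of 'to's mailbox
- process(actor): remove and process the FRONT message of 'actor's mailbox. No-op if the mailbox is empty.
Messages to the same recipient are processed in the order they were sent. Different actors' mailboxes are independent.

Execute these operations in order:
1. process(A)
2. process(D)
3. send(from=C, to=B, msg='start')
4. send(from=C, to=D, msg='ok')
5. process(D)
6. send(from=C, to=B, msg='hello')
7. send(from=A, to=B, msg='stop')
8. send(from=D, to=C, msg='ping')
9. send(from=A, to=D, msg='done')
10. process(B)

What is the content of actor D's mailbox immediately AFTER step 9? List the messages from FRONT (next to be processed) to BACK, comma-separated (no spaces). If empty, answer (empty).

After 1 (process(A)): A:[] B:[] C:[] D:[]
After 2 (process(D)): A:[] B:[] C:[] D:[]
After 3 (send(from=C, to=B, msg='start')): A:[] B:[start] C:[] D:[]
After 4 (send(from=C, to=D, msg='ok')): A:[] B:[start] C:[] D:[ok]
After 5 (process(D)): A:[] B:[start] C:[] D:[]
After 6 (send(from=C, to=B, msg='hello')): A:[] B:[start,hello] C:[] D:[]
After 7 (send(from=A, to=B, msg='stop')): A:[] B:[start,hello,stop] C:[] D:[]
After 8 (send(from=D, to=C, msg='ping')): A:[] B:[start,hello,stop] C:[ping] D:[]
After 9 (send(from=A, to=D, msg='done')): A:[] B:[start,hello,stop] C:[ping] D:[done]

done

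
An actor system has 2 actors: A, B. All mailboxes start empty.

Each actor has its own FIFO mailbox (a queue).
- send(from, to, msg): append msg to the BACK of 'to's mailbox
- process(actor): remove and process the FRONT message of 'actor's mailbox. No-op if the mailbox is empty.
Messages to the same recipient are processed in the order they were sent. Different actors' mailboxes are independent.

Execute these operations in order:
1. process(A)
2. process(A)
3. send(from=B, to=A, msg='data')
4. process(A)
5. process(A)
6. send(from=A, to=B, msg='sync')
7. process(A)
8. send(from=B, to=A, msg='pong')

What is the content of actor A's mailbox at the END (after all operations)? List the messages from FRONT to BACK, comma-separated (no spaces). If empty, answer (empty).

Answer: pong

Derivation:
After 1 (process(A)): A:[] B:[]
After 2 (process(A)): A:[] B:[]
After 3 (send(from=B, to=A, msg='data')): A:[data] B:[]
After 4 (process(A)): A:[] B:[]
After 5 (process(A)): A:[] B:[]
After 6 (send(from=A, to=B, msg='sync')): A:[] B:[sync]
After 7 (process(A)): A:[] B:[sync]
After 8 (send(from=B, to=A, msg='pong')): A:[pong] B:[sync]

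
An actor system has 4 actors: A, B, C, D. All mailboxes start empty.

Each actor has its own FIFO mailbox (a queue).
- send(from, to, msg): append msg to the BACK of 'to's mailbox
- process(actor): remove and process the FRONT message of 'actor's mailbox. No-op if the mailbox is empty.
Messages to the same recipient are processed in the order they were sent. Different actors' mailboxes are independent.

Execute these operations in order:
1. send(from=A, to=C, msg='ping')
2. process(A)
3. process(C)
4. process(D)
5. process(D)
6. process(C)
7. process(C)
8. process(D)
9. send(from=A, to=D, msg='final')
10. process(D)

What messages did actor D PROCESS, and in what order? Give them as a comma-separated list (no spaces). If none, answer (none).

Answer: final

Derivation:
After 1 (send(from=A, to=C, msg='ping')): A:[] B:[] C:[ping] D:[]
After 2 (process(A)): A:[] B:[] C:[ping] D:[]
After 3 (process(C)): A:[] B:[] C:[] D:[]
After 4 (process(D)): A:[] B:[] C:[] D:[]
After 5 (process(D)): A:[] B:[] C:[] D:[]
After 6 (process(C)): A:[] B:[] C:[] D:[]
After 7 (process(C)): A:[] B:[] C:[] D:[]
After 8 (process(D)): A:[] B:[] C:[] D:[]
After 9 (send(from=A, to=D, msg='final')): A:[] B:[] C:[] D:[final]
After 10 (process(D)): A:[] B:[] C:[] D:[]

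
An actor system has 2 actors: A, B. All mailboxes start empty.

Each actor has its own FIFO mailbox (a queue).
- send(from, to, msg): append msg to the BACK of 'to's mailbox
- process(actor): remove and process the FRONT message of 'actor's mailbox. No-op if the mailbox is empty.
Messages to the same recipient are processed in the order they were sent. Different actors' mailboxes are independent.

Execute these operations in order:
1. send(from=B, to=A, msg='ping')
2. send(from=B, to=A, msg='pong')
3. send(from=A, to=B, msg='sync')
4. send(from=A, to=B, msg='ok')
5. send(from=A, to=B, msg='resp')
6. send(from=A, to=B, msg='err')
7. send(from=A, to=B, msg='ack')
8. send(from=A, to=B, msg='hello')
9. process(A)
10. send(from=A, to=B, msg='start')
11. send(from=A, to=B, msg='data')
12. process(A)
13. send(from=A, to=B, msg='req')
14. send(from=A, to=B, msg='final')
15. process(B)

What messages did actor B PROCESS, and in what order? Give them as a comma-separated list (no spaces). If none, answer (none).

After 1 (send(from=B, to=A, msg='ping')): A:[ping] B:[]
After 2 (send(from=B, to=A, msg='pong')): A:[ping,pong] B:[]
After 3 (send(from=A, to=B, msg='sync')): A:[ping,pong] B:[sync]
After 4 (send(from=A, to=B, msg='ok')): A:[ping,pong] B:[sync,ok]
After 5 (send(from=A, to=B, msg='resp')): A:[ping,pong] B:[sync,ok,resp]
After 6 (send(from=A, to=B, msg='err')): A:[ping,pong] B:[sync,ok,resp,err]
After 7 (send(from=A, to=B, msg='ack')): A:[ping,pong] B:[sync,ok,resp,err,ack]
After 8 (send(from=A, to=B, msg='hello')): A:[ping,pong] B:[sync,ok,resp,err,ack,hello]
After 9 (process(A)): A:[pong] B:[sync,ok,resp,err,ack,hello]
After 10 (send(from=A, to=B, msg='start')): A:[pong] B:[sync,ok,resp,err,ack,hello,start]
After 11 (send(from=A, to=B, msg='data')): A:[pong] B:[sync,ok,resp,err,ack,hello,start,data]
After 12 (process(A)): A:[] B:[sync,ok,resp,err,ack,hello,start,data]
After 13 (send(from=A, to=B, msg='req')): A:[] B:[sync,ok,resp,err,ack,hello,start,data,req]
After 14 (send(from=A, to=B, msg='final')): A:[] B:[sync,ok,resp,err,ack,hello,start,data,req,final]
After 15 (process(B)): A:[] B:[ok,resp,err,ack,hello,start,data,req,final]

Answer: sync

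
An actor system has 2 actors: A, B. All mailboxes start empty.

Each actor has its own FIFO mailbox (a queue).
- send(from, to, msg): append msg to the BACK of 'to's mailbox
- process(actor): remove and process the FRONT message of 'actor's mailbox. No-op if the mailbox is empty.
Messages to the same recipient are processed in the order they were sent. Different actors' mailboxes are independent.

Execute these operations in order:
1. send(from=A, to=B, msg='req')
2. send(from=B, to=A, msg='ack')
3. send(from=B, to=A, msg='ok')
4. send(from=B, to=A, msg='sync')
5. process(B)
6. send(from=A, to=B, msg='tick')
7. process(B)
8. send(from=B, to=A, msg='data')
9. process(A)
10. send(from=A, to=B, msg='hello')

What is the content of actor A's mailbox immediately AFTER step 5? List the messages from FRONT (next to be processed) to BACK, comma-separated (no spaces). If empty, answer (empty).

After 1 (send(from=A, to=B, msg='req')): A:[] B:[req]
After 2 (send(from=B, to=A, msg='ack')): A:[ack] B:[req]
After 3 (send(from=B, to=A, msg='ok')): A:[ack,ok] B:[req]
After 4 (send(from=B, to=A, msg='sync')): A:[ack,ok,sync] B:[req]
After 5 (process(B)): A:[ack,ok,sync] B:[]

ack,ok,sync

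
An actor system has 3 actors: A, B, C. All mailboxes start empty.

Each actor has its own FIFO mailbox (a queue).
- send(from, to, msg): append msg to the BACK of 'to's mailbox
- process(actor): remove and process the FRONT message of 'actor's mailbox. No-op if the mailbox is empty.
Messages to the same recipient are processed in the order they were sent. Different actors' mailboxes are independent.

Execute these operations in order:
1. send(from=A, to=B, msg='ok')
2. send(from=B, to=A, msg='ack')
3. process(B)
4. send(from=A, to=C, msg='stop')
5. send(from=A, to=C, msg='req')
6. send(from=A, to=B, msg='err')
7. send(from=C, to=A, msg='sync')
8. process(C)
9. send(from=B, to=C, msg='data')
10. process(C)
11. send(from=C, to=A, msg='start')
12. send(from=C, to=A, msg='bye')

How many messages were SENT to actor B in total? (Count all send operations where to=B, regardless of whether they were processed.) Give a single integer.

Answer: 2

Derivation:
After 1 (send(from=A, to=B, msg='ok')): A:[] B:[ok] C:[]
After 2 (send(from=B, to=A, msg='ack')): A:[ack] B:[ok] C:[]
After 3 (process(B)): A:[ack] B:[] C:[]
After 4 (send(from=A, to=C, msg='stop')): A:[ack] B:[] C:[stop]
After 5 (send(from=A, to=C, msg='req')): A:[ack] B:[] C:[stop,req]
After 6 (send(from=A, to=B, msg='err')): A:[ack] B:[err] C:[stop,req]
After 7 (send(from=C, to=A, msg='sync')): A:[ack,sync] B:[err] C:[stop,req]
After 8 (process(C)): A:[ack,sync] B:[err] C:[req]
After 9 (send(from=B, to=C, msg='data')): A:[ack,sync] B:[err] C:[req,data]
After 10 (process(C)): A:[ack,sync] B:[err] C:[data]
After 11 (send(from=C, to=A, msg='start')): A:[ack,sync,start] B:[err] C:[data]
After 12 (send(from=C, to=A, msg='bye')): A:[ack,sync,start,bye] B:[err] C:[data]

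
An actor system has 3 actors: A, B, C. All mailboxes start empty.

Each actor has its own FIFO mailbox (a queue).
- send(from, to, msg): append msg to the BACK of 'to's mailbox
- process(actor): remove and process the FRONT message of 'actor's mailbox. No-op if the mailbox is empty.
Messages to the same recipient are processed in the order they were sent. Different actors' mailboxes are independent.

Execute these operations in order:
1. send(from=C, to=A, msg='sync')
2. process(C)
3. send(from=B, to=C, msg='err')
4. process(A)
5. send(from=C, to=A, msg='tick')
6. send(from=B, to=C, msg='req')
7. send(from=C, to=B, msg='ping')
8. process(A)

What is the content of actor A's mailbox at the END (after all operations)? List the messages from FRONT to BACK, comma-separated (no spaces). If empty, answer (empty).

After 1 (send(from=C, to=A, msg='sync')): A:[sync] B:[] C:[]
After 2 (process(C)): A:[sync] B:[] C:[]
After 3 (send(from=B, to=C, msg='err')): A:[sync] B:[] C:[err]
After 4 (process(A)): A:[] B:[] C:[err]
After 5 (send(from=C, to=A, msg='tick')): A:[tick] B:[] C:[err]
After 6 (send(from=B, to=C, msg='req')): A:[tick] B:[] C:[err,req]
After 7 (send(from=C, to=B, msg='ping')): A:[tick] B:[ping] C:[err,req]
After 8 (process(A)): A:[] B:[ping] C:[err,req]

Answer: (empty)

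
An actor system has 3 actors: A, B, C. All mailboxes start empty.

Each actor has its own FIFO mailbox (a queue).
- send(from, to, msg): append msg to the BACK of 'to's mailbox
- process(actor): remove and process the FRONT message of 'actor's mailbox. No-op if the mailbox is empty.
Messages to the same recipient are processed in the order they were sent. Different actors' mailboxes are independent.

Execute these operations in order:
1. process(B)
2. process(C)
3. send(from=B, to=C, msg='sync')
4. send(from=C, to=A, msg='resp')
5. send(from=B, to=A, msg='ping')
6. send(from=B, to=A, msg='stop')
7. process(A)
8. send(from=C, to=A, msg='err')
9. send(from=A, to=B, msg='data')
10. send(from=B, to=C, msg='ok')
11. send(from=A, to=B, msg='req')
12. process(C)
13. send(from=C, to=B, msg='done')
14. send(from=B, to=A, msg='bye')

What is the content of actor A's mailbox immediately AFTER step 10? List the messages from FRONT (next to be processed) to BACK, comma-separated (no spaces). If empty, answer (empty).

After 1 (process(B)): A:[] B:[] C:[]
After 2 (process(C)): A:[] B:[] C:[]
After 3 (send(from=B, to=C, msg='sync')): A:[] B:[] C:[sync]
After 4 (send(from=C, to=A, msg='resp')): A:[resp] B:[] C:[sync]
After 5 (send(from=B, to=A, msg='ping')): A:[resp,ping] B:[] C:[sync]
After 6 (send(from=B, to=A, msg='stop')): A:[resp,ping,stop] B:[] C:[sync]
After 7 (process(A)): A:[ping,stop] B:[] C:[sync]
After 8 (send(from=C, to=A, msg='err')): A:[ping,stop,err] B:[] C:[sync]
After 9 (send(from=A, to=B, msg='data')): A:[ping,stop,err] B:[data] C:[sync]
After 10 (send(from=B, to=C, msg='ok')): A:[ping,stop,err] B:[data] C:[sync,ok]

ping,stop,err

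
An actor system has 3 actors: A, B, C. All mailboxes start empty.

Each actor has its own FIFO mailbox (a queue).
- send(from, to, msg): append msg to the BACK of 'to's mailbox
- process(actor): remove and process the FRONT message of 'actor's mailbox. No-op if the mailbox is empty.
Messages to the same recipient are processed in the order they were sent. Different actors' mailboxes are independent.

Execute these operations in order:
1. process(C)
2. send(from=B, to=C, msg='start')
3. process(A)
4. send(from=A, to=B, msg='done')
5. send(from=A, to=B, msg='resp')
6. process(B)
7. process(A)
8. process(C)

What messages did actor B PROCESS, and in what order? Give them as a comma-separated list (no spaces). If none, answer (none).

Answer: done

Derivation:
After 1 (process(C)): A:[] B:[] C:[]
After 2 (send(from=B, to=C, msg='start')): A:[] B:[] C:[start]
After 3 (process(A)): A:[] B:[] C:[start]
After 4 (send(from=A, to=B, msg='done')): A:[] B:[done] C:[start]
After 5 (send(from=A, to=B, msg='resp')): A:[] B:[done,resp] C:[start]
After 6 (process(B)): A:[] B:[resp] C:[start]
After 7 (process(A)): A:[] B:[resp] C:[start]
After 8 (process(C)): A:[] B:[resp] C:[]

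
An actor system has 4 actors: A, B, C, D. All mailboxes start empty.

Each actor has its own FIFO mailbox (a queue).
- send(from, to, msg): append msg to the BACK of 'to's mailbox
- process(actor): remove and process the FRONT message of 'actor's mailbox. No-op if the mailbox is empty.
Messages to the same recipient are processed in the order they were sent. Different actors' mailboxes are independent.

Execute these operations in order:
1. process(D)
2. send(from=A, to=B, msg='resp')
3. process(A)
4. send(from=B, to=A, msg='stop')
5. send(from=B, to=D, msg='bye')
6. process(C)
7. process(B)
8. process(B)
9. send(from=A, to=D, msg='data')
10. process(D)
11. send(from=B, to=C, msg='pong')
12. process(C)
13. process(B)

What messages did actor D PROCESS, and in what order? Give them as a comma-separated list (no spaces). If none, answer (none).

Answer: bye

Derivation:
After 1 (process(D)): A:[] B:[] C:[] D:[]
After 2 (send(from=A, to=B, msg='resp')): A:[] B:[resp] C:[] D:[]
After 3 (process(A)): A:[] B:[resp] C:[] D:[]
After 4 (send(from=B, to=A, msg='stop')): A:[stop] B:[resp] C:[] D:[]
After 5 (send(from=B, to=D, msg='bye')): A:[stop] B:[resp] C:[] D:[bye]
After 6 (process(C)): A:[stop] B:[resp] C:[] D:[bye]
After 7 (process(B)): A:[stop] B:[] C:[] D:[bye]
After 8 (process(B)): A:[stop] B:[] C:[] D:[bye]
After 9 (send(from=A, to=D, msg='data')): A:[stop] B:[] C:[] D:[bye,data]
After 10 (process(D)): A:[stop] B:[] C:[] D:[data]
After 11 (send(from=B, to=C, msg='pong')): A:[stop] B:[] C:[pong] D:[data]
After 12 (process(C)): A:[stop] B:[] C:[] D:[data]
After 13 (process(B)): A:[stop] B:[] C:[] D:[data]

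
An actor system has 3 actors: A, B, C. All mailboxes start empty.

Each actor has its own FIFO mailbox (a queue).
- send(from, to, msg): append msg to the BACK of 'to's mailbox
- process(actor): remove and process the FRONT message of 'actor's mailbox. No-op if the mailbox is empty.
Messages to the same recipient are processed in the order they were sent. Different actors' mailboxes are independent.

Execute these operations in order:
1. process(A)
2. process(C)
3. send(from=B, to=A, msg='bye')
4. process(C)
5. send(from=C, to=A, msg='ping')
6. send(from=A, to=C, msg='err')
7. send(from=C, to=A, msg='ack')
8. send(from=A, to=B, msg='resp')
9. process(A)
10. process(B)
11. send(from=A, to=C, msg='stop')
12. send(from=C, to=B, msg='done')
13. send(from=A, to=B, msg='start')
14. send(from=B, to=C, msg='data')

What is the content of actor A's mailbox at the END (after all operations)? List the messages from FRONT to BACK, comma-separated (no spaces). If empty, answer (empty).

Answer: ping,ack

Derivation:
After 1 (process(A)): A:[] B:[] C:[]
After 2 (process(C)): A:[] B:[] C:[]
After 3 (send(from=B, to=A, msg='bye')): A:[bye] B:[] C:[]
After 4 (process(C)): A:[bye] B:[] C:[]
After 5 (send(from=C, to=A, msg='ping')): A:[bye,ping] B:[] C:[]
After 6 (send(from=A, to=C, msg='err')): A:[bye,ping] B:[] C:[err]
After 7 (send(from=C, to=A, msg='ack')): A:[bye,ping,ack] B:[] C:[err]
After 8 (send(from=A, to=B, msg='resp')): A:[bye,ping,ack] B:[resp] C:[err]
After 9 (process(A)): A:[ping,ack] B:[resp] C:[err]
After 10 (process(B)): A:[ping,ack] B:[] C:[err]
After 11 (send(from=A, to=C, msg='stop')): A:[ping,ack] B:[] C:[err,stop]
After 12 (send(from=C, to=B, msg='done')): A:[ping,ack] B:[done] C:[err,stop]
After 13 (send(from=A, to=B, msg='start')): A:[ping,ack] B:[done,start] C:[err,stop]
After 14 (send(from=B, to=C, msg='data')): A:[ping,ack] B:[done,start] C:[err,stop,data]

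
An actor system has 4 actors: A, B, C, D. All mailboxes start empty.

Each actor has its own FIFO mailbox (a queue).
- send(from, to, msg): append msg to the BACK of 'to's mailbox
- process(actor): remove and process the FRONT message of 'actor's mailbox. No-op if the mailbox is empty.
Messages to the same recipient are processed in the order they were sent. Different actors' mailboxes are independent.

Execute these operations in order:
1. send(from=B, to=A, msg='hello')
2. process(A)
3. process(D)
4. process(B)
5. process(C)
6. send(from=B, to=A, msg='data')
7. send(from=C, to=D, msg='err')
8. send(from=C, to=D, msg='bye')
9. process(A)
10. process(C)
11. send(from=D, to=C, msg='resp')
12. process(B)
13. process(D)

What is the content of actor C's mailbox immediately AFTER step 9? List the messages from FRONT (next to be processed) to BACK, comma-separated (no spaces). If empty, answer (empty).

After 1 (send(from=B, to=A, msg='hello')): A:[hello] B:[] C:[] D:[]
After 2 (process(A)): A:[] B:[] C:[] D:[]
After 3 (process(D)): A:[] B:[] C:[] D:[]
After 4 (process(B)): A:[] B:[] C:[] D:[]
After 5 (process(C)): A:[] B:[] C:[] D:[]
After 6 (send(from=B, to=A, msg='data')): A:[data] B:[] C:[] D:[]
After 7 (send(from=C, to=D, msg='err')): A:[data] B:[] C:[] D:[err]
After 8 (send(from=C, to=D, msg='bye')): A:[data] B:[] C:[] D:[err,bye]
After 9 (process(A)): A:[] B:[] C:[] D:[err,bye]

(empty)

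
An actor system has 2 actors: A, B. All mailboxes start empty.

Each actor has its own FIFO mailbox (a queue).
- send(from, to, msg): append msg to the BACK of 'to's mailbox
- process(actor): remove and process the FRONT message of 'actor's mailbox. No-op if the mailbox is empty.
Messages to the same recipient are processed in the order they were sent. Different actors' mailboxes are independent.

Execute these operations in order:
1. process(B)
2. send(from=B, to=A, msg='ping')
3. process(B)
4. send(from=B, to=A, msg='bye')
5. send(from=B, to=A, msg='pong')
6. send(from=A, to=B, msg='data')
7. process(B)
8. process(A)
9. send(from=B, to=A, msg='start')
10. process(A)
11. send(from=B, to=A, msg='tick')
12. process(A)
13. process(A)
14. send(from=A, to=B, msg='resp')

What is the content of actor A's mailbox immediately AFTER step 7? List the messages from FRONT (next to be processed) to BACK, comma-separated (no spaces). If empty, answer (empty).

After 1 (process(B)): A:[] B:[]
After 2 (send(from=B, to=A, msg='ping')): A:[ping] B:[]
After 3 (process(B)): A:[ping] B:[]
After 4 (send(from=B, to=A, msg='bye')): A:[ping,bye] B:[]
After 5 (send(from=B, to=A, msg='pong')): A:[ping,bye,pong] B:[]
After 6 (send(from=A, to=B, msg='data')): A:[ping,bye,pong] B:[data]
After 7 (process(B)): A:[ping,bye,pong] B:[]

ping,bye,pong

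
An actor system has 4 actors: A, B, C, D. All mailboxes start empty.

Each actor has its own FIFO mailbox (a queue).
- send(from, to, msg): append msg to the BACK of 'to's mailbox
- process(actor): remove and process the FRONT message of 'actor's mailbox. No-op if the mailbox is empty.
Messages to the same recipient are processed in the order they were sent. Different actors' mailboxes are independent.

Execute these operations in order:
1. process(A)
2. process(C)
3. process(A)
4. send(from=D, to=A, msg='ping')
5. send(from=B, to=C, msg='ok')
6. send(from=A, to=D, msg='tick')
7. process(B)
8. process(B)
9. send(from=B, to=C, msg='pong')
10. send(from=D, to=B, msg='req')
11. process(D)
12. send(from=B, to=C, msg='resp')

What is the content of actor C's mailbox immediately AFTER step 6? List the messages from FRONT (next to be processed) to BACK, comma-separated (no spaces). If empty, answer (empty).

After 1 (process(A)): A:[] B:[] C:[] D:[]
After 2 (process(C)): A:[] B:[] C:[] D:[]
After 3 (process(A)): A:[] B:[] C:[] D:[]
After 4 (send(from=D, to=A, msg='ping')): A:[ping] B:[] C:[] D:[]
After 5 (send(from=B, to=C, msg='ok')): A:[ping] B:[] C:[ok] D:[]
After 6 (send(from=A, to=D, msg='tick')): A:[ping] B:[] C:[ok] D:[tick]

ok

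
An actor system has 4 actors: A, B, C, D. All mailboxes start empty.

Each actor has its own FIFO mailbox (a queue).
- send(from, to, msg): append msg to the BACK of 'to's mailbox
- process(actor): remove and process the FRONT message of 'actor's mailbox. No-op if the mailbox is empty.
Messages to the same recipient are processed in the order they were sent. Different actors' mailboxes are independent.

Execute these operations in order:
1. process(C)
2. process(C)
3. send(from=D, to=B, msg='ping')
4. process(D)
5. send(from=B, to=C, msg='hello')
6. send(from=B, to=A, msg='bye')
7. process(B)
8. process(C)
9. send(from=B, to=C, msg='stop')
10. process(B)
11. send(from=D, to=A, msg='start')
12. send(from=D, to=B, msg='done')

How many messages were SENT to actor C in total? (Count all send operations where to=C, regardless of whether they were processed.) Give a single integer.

Answer: 2

Derivation:
After 1 (process(C)): A:[] B:[] C:[] D:[]
After 2 (process(C)): A:[] B:[] C:[] D:[]
After 3 (send(from=D, to=B, msg='ping')): A:[] B:[ping] C:[] D:[]
After 4 (process(D)): A:[] B:[ping] C:[] D:[]
After 5 (send(from=B, to=C, msg='hello')): A:[] B:[ping] C:[hello] D:[]
After 6 (send(from=B, to=A, msg='bye')): A:[bye] B:[ping] C:[hello] D:[]
After 7 (process(B)): A:[bye] B:[] C:[hello] D:[]
After 8 (process(C)): A:[bye] B:[] C:[] D:[]
After 9 (send(from=B, to=C, msg='stop')): A:[bye] B:[] C:[stop] D:[]
After 10 (process(B)): A:[bye] B:[] C:[stop] D:[]
After 11 (send(from=D, to=A, msg='start')): A:[bye,start] B:[] C:[stop] D:[]
After 12 (send(from=D, to=B, msg='done')): A:[bye,start] B:[done] C:[stop] D:[]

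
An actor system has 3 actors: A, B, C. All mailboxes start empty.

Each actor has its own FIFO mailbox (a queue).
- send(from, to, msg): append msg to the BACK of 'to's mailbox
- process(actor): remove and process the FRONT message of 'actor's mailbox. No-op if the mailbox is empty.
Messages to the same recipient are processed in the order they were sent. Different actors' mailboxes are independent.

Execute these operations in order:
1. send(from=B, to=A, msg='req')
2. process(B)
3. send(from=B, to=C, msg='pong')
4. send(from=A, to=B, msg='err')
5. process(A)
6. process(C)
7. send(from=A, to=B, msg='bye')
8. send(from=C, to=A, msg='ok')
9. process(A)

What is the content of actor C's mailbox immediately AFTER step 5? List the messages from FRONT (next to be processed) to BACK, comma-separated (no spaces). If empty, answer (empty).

After 1 (send(from=B, to=A, msg='req')): A:[req] B:[] C:[]
After 2 (process(B)): A:[req] B:[] C:[]
After 3 (send(from=B, to=C, msg='pong')): A:[req] B:[] C:[pong]
After 4 (send(from=A, to=B, msg='err')): A:[req] B:[err] C:[pong]
After 5 (process(A)): A:[] B:[err] C:[pong]

pong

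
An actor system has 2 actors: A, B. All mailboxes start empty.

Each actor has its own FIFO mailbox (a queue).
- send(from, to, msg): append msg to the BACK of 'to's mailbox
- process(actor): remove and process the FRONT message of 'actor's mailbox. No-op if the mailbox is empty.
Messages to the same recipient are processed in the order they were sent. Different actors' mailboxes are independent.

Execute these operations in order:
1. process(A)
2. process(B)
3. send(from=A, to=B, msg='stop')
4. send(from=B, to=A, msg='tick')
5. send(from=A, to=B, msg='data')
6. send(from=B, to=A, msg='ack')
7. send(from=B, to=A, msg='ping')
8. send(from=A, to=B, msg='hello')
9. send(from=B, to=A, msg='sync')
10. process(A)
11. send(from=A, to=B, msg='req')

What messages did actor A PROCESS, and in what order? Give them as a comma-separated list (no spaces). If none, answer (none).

After 1 (process(A)): A:[] B:[]
After 2 (process(B)): A:[] B:[]
After 3 (send(from=A, to=B, msg='stop')): A:[] B:[stop]
After 4 (send(from=B, to=A, msg='tick')): A:[tick] B:[stop]
After 5 (send(from=A, to=B, msg='data')): A:[tick] B:[stop,data]
After 6 (send(from=B, to=A, msg='ack')): A:[tick,ack] B:[stop,data]
After 7 (send(from=B, to=A, msg='ping')): A:[tick,ack,ping] B:[stop,data]
After 8 (send(from=A, to=B, msg='hello')): A:[tick,ack,ping] B:[stop,data,hello]
After 9 (send(from=B, to=A, msg='sync')): A:[tick,ack,ping,sync] B:[stop,data,hello]
After 10 (process(A)): A:[ack,ping,sync] B:[stop,data,hello]
After 11 (send(from=A, to=B, msg='req')): A:[ack,ping,sync] B:[stop,data,hello,req]

Answer: tick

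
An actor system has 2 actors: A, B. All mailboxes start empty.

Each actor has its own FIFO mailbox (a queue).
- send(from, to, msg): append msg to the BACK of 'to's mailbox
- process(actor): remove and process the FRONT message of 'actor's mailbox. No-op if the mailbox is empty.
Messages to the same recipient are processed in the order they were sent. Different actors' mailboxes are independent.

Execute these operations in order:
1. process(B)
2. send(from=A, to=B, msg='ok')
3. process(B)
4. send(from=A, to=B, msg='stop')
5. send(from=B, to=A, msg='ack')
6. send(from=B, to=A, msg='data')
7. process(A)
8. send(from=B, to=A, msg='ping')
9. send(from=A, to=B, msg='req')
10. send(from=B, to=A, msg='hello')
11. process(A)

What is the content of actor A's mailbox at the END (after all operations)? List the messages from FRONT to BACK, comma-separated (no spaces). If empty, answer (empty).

After 1 (process(B)): A:[] B:[]
After 2 (send(from=A, to=B, msg='ok')): A:[] B:[ok]
After 3 (process(B)): A:[] B:[]
After 4 (send(from=A, to=B, msg='stop')): A:[] B:[stop]
After 5 (send(from=B, to=A, msg='ack')): A:[ack] B:[stop]
After 6 (send(from=B, to=A, msg='data')): A:[ack,data] B:[stop]
After 7 (process(A)): A:[data] B:[stop]
After 8 (send(from=B, to=A, msg='ping')): A:[data,ping] B:[stop]
After 9 (send(from=A, to=B, msg='req')): A:[data,ping] B:[stop,req]
After 10 (send(from=B, to=A, msg='hello')): A:[data,ping,hello] B:[stop,req]
After 11 (process(A)): A:[ping,hello] B:[stop,req]

Answer: ping,hello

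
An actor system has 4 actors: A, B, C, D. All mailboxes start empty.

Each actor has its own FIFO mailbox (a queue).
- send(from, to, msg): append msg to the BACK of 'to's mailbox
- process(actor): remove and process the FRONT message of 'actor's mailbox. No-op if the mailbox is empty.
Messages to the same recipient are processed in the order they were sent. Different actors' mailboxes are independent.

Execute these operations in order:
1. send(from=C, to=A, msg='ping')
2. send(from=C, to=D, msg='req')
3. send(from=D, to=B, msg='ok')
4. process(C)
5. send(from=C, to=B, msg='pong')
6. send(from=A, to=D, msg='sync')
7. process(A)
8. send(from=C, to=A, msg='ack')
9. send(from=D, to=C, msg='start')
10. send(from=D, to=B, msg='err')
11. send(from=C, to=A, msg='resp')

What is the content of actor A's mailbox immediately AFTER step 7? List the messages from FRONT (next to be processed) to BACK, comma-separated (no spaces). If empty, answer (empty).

After 1 (send(from=C, to=A, msg='ping')): A:[ping] B:[] C:[] D:[]
After 2 (send(from=C, to=D, msg='req')): A:[ping] B:[] C:[] D:[req]
After 3 (send(from=D, to=B, msg='ok')): A:[ping] B:[ok] C:[] D:[req]
After 4 (process(C)): A:[ping] B:[ok] C:[] D:[req]
After 5 (send(from=C, to=B, msg='pong')): A:[ping] B:[ok,pong] C:[] D:[req]
After 6 (send(from=A, to=D, msg='sync')): A:[ping] B:[ok,pong] C:[] D:[req,sync]
After 7 (process(A)): A:[] B:[ok,pong] C:[] D:[req,sync]

(empty)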